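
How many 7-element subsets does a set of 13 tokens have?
C(13,7) = 13!/(7!×6!) = 1716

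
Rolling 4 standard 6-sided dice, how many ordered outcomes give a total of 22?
Coefficient of x^22 in (x + x² + ... + x^6)^4. By inclusion-exclusion on dice exceeding 6: Σ_j (-1)^j C(4,j)·C(22-1-6j, 3) = C(4,0)·C(21,3) - C(4,1)·C(15,3) + C(4,2)·C(9,3) - C(4,3)·C(3,3) = 1·1330 - 4·455 + 6·84 - 4·1 = 10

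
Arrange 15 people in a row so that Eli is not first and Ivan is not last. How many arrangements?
By inclusion-exclusion: 15! - 2×(15-1)! + (15-2)! = 1307674368000 - 174356582400 + 6227020800 = 1139544806400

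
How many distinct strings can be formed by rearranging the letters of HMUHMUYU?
8! / (1! × 2! × 3! × 2!) = 1680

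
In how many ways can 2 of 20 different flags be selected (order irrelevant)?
C(20,2) = 20!/(2!×18!) = 190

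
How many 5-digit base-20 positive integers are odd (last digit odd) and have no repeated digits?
Last∈{1,3,5,7,9,11,13,15,17,19}. Last=0: 0. Last nonzero: 10×18×P(18,3) = 881280. Total = 881280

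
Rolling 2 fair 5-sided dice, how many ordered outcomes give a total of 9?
Coefficient of x^9 in (x + x² + ... + x^5)^2. By inclusion-exclusion on dice exceeding 5: Σ_j (-1)^j C(2,j)·C(9-1-5j, 1) = C(2,0)·C(8,1) - C(2,1)·C(3,1) = 1·8 - 2·3 = 2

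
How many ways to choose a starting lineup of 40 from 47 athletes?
C(47,40) = 47!/(40!×7!) = 62891499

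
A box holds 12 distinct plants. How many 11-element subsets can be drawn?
C(12,11) = 12!/(11!×1!) = 12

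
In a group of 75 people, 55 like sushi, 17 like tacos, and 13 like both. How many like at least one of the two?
|A∪B| = |A| + |B| - |A∩B| = 55 + 17 - 13 = 59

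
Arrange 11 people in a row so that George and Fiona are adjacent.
Treat as block: (11-1)! × 2! = 3628800 × 2 = 7257600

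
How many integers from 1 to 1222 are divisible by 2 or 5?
⌊1222/2⌋ + ⌊1222/5⌋ - ⌊1222/10⌋ = 611 + 244 - 122 = 733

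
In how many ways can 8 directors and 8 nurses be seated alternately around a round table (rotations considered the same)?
Fix one of the directors: (8-1)! ways for the remaining directors, × 8! ways for the nurses = 5040 × 40320 = 203212800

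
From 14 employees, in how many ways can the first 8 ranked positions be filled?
P(14,8) = 14!/(14-8)! = 121080960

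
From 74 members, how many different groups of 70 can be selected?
C(74,70) = 74!/(70!×4!) = 1150626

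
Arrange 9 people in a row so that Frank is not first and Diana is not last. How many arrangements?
By inclusion-exclusion: 9! - 2×(9-1)! + (9-2)! = 362880 - 80640 + 5040 = 287280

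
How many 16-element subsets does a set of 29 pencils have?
C(29,16) = 29!/(16!×13!) = 67863915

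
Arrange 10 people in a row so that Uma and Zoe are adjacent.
Treat as block: (10-1)! × 2! = 362880 × 2 = 725760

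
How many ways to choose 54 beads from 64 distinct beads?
C(64,54) = 64!/(54!×10!) = 151473214816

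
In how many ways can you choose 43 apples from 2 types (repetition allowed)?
C(43+2-1, 2-1) = C(44, 1) = 44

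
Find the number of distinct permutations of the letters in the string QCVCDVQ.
7! / (2! × 2! × 2! × 1!) = 630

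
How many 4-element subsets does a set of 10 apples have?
C(10,4) = 10!/(4!×6!) = 210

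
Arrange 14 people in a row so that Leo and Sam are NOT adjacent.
Total - adjacent = 14! - (14-1)!×2 = 87178291200 - 12454041600 = 74724249600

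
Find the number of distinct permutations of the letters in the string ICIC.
4! / (2! × 2!) = 6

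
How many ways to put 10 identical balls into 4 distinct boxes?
C(10+4-1, 4-1) = C(13, 3) = 286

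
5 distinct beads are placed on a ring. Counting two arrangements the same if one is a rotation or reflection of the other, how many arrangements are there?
(5-1)!/2 = 24/2 = 12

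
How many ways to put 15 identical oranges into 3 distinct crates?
C(15+3-1, 3-1) = C(17, 2) = 136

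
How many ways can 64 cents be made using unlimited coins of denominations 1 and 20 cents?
Coefficient of x^64 in 1/(1-x^1) · 1/(1-x^20). Use j coins of 20 for j = 0..⌊64/20⌋ = 3, the rest in 1s: 3 + 1 = 4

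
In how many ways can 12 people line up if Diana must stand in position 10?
Fix one position: (12-1)! = 39916800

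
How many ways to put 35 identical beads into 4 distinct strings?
C(35+4-1, 4-1) = C(38, 3) = 8436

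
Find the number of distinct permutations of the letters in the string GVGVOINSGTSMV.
13! / (1! × 2! × 1! × 1! × 1! × 3! × 3! × 1!) = 86486400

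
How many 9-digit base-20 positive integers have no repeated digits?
First digit: 19 choices (nonzero). Then descending: 19 × 19 × 18 × 17 × 16 × 15 × 14 × 13 × 12 = 57901858560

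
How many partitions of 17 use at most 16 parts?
By conjugation, equals partitions of 17 into parts ≤ 16. Let r_j(i) = number of partitions of i into parts ≤ j, for i = 0..17. r_1(i) = 1 for all i; r_j(i) = r_{j-1}(i) + r_j(i-j). Rows j = 2..16: ≤2: 1 1 2 2 3 3 4 4 5 5 6 6 7 7 8 8 9 9; ≤3: 1 1 2 3 4 5 7 8 10 12 14 16 19 21 24 27 30 33; ≤4: 1 1 2 3 5 6 9 11 15 18 23 27 34 39 47 54 64 72; ≤5: 1 1 2 3 5 7 10 13 18 23 30 37 47 57 70 84 101 119; ≤6: 1 1 2 3 5 7 11 14 20 26 35 44 58 71 90 110 136 163; ≤7: 1 1 2 3 5 7 11 15 21 28 38 49 65 82 105 131 164 201; ≤8: 1 1 2 3 5 7 11 15 22 29 40 52 70 89 116 146 186 230; ≤9: 1 1 2 3 5 7 11 15 22 30 41 54 73 94 123 157 201 252; ≤10: 1 1 2 3 5 7 11 15 22 30 42 55 75 97 128 164 212 267; ≤11: 1 1 2 3 5 7 11 15 22 30 42 56 76 99 131 169 219 278; ≤12: 1 1 2 3 5 7 11 15 22 30 42 56 77 100 133 172 224 285; ≤13: 1 1 2 3 5 7 11 15 22 30 42 56 77 101 134 174 227 290; ≤14: 1 1 2 3 5 7 11 15 22 30 42 56 77 101 135 175 229 293; ≤15: 1 1 2 3 5 7 11 15 22 30 42 56 77 101 135 176 230 295; ≤16: 1 1 2 3 5 7 11 15 22 30 42 56 77 101 135 176 231 296. r_16(17) = 296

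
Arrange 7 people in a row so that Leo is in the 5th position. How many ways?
Fix one position: (7-1)! = 720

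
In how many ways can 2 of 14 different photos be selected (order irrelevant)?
C(14,2) = 14!/(2!×12!) = 91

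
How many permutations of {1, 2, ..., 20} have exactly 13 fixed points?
Choose the 13 fixed points C(20,13) = 77520, derange the rest: !7 = Σ_{j=0}^{7} (-1)^j·7!/j! = 5040 - 5040 + 2520 - 840 + 210 - 42 + 7 - 1 = 1854. Product = 77520 × 1854 = 143722080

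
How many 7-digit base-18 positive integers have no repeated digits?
First digit: 17 choices (nonzero). Then descending: 17 × 17 × 16 × 15 × 14 × 13 × 12 = 151482240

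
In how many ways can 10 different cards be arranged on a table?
10! = 3628800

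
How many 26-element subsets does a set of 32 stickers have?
C(32,26) = 32!/(26!×6!) = 906192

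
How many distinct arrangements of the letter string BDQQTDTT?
8! / (2! × 3! × 1! × 2!) = 1680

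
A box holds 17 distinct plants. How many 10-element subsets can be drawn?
C(17,10) = 17!/(10!×7!) = 19448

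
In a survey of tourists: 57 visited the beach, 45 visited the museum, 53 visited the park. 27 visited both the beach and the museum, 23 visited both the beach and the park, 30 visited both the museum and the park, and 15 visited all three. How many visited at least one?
|A∪B∪C| = 57+45+53-27-23-30+15 = 90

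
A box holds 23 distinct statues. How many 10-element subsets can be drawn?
C(23,10) = 23!/(10!×13!) = 1144066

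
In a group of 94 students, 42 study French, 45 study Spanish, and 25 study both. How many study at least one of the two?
|A∪B| = |A| + |B| - |A∩B| = 42 + 45 - 25 = 62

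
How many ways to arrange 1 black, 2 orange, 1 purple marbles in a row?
4! / (1! × 2! × 1!) = 12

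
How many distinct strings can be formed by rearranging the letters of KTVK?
4! / (1! × 1! × 2!) = 12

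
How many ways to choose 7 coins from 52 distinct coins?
C(52,7) = 52!/(7!×45!) = 133784560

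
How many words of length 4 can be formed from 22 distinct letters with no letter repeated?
P(22,4) = 22!/(22-4)! = 175560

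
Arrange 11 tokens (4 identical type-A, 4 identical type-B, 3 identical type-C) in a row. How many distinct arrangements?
11! / (4! × 4! × 3!) = 11550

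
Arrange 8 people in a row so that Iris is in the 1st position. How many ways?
Fix one position: (8-1)! = 5040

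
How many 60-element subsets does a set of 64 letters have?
C(64,60) = 64!/(60!×4!) = 635376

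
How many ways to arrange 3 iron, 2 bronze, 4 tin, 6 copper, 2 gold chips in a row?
17! / (3! × 2! × 4! × 6! × 2!) = 857656800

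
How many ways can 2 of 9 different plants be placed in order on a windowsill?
P(9,2) = 9!/(9-2)! = 72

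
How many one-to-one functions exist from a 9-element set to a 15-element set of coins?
P(15,9) = 15!/(15-9)! = 1816214400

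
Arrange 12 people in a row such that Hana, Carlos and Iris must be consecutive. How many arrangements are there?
Treat the 3 as one block: (12-3+1)! × 3! = 3628800 × 6 = 21772800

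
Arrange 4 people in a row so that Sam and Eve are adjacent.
Treat as block: (4-1)! × 2! = 6 × 2 = 12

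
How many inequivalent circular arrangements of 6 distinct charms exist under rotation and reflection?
(6-1)!/2 = 120/2 = 60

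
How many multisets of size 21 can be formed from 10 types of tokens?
C(21+10-1, 10-1) = C(30, 9) = 14307150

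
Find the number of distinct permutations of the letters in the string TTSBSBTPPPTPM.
13! / (2! × 2! × 1! × 4! × 4!) = 2702700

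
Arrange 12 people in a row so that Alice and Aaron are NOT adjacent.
Total - adjacent = 12! - (12-1)!×2 = 479001600 - 79833600 = 399168000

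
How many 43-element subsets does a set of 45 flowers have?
C(45,43) = 45!/(43!×2!) = 990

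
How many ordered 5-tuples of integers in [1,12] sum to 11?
Coefficient of x^11 in (x + x² + ... + x^12)^5. By inclusion-exclusion on dice exceeding 12: Σ_j (-1)^j C(5,j)·C(11-1-12j, 4) = C(5,0)·C(10,4) = 1·210 = 210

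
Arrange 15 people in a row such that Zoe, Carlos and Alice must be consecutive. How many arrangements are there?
Treat the 3 as one block: (15-3+1)! × 3! = 6227020800 × 6 = 37362124800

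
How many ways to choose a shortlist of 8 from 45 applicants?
C(45,8) = 45!/(8!×37!) = 215553195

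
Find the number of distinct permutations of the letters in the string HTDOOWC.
7! / (1! × 1! × 1! × 1! × 2! × 1!) = 2520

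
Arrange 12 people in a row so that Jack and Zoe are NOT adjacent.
Total - adjacent = 12! - (12-1)!×2 = 479001600 - 79833600 = 399168000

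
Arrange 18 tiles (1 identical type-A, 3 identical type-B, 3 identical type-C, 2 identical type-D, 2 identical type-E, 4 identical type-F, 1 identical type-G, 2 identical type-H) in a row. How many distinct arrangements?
18! / (1! × 3! × 3! × 2! × 2! × 4! × 1! × 2!) = 926269344000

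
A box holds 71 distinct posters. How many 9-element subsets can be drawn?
C(71,9) = 71!/(9!×62!) = 74473879480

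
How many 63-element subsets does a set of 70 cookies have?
C(70,63) = 70!/(63!×7!) = 1198774720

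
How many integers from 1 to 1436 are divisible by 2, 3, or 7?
⌊1436/2⌋+⌊1436/3⌋+⌊1436/7⌋ - ⌊1436/6⌋-⌊1436/14⌋-⌊1436/21⌋ + ⌊1436/42⌋ = 718+478+205 - 239-102-68 + 34 = 1026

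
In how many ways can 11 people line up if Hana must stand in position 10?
Fix one position: (11-1)! = 3628800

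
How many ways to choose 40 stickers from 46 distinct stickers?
C(46,40) = 46!/(40!×6!) = 9366819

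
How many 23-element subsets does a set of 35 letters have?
C(35,23) = 35!/(23!×12!) = 834451800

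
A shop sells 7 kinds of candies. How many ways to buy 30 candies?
C(30+7-1, 7-1) = C(36, 6) = 1947792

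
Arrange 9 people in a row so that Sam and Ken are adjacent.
Treat as block: (9-1)! × 2! = 40320 × 2 = 80640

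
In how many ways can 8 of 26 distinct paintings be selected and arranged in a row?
P(26,8) = 26!/(26-8)! = 62990928000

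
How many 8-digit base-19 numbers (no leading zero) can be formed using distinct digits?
First digit: 18 choices (nonzero). Then descending: 18 × 18 × 17 × 16 × 15 × 14 × 13 × 12 = 2887073280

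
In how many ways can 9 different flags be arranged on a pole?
9! = 362880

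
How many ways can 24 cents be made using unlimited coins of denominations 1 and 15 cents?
Coefficient of x^24 in 1/(1-x^1) · 1/(1-x^15). Use j coins of 15 for j = 0..⌊24/15⌋ = 1, the rest in 1s: 1 + 1 = 2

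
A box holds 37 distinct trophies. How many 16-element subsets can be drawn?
C(37,16) = 37!/(16!×21!) = 12875774670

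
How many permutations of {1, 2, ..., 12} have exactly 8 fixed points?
Choose the 8 fixed points C(12,8) = 495, derange the rest: !4 = Σ_{j=0}^{4} (-1)^j·4!/j! = 24 - 24 + 12 - 4 + 1 = 9. Product = 495 × 9 = 4455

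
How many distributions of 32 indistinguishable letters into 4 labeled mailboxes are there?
C(32+4-1, 4-1) = C(35, 3) = 6545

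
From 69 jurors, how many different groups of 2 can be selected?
C(69,2) = 69!/(2!×67!) = 2346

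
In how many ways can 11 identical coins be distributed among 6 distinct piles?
C(11+6-1, 6-1) = C(16, 5) = 4368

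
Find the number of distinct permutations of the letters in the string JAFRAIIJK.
9! / (1! × 1! × 2! × 2! × 1! × 2!) = 45360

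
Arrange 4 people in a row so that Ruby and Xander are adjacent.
Treat as block: (4-1)! × 2! = 6 × 2 = 12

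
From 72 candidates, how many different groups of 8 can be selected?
C(72,8) = 72!/(8!×64!) = 11969016345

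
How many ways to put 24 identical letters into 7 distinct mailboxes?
C(24+7-1, 7-1) = C(30, 6) = 593775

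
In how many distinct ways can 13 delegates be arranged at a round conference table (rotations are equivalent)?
Circular: fix one position, arrange the rest. (13-1)! = 479001600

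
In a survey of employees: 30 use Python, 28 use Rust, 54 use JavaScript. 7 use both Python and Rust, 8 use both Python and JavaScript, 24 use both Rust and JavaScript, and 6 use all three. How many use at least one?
|A∪B∪C| = 30+28+54-7-8-24+6 = 79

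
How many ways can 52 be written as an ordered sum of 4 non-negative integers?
C(52+4-1, 4-1) = C(55, 3) = 26235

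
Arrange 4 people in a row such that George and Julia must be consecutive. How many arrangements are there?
Treat the 2 as one block: (4-2+1)! × 2! = 6 × 2 = 12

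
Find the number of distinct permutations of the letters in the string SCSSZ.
5! / (3! × 1! × 1!) = 20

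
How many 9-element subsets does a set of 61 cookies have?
C(61,9) = 61!/(9!×52!) = 17341763505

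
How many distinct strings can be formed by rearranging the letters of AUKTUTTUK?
9! / (1! × 3! × 3! × 2!) = 5040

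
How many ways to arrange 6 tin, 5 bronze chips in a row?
11! / (6! × 5!) = 462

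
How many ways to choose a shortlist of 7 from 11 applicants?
C(11,7) = 11!/(7!×4!) = 330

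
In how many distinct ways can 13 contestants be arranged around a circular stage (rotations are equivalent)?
Circular: fix one position, arrange the rest. (13-1)! = 479001600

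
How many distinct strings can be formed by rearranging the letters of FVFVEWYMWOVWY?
13! / (2! × 1! × 3! × 2! × 3! × 1! × 1!) = 43243200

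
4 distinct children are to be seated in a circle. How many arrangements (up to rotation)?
Circular: fix one position, arrange the rest. (4-1)! = 6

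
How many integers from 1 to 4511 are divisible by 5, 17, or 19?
⌊4511/5⌋+⌊4511/17⌋+⌊4511/19⌋ - ⌊4511/85⌋-⌊4511/95⌋-⌊4511/323⌋ + ⌊4511/1615⌋ = 902+265+237 - 53-47-13 + 2 = 1293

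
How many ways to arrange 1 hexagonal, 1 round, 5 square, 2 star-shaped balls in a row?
9! / (1! × 1! × 5! × 2!) = 1512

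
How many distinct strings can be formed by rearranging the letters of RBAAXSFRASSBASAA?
16! / (2! × 1! × 6! × 4! × 2! × 1!) = 302702400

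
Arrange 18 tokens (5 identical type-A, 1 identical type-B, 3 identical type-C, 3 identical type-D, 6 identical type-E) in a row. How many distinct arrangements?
18! / (5! × 1! × 3! × 3! × 6!) = 2058376320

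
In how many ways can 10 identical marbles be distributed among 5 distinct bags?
C(10+5-1, 5-1) = C(14, 4) = 1001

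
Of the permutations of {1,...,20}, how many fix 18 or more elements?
Exactly j fixed points: C(20,j)·!(20-j); sum over j ≥ 18 (derangement numbers via !m = (m-1)·(!(m-1) + !(m-2)): !0..!2 = 1, 0, 1). Σ_{j=18}^{20} C(20,j)·!(20-j) = C(20,18)·!2 + C(20,19)·!1 + C(20,20)·!0 = 190·1 + 20·0 + 1·1 = 191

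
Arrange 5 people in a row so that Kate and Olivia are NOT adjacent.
Total - adjacent = 5! - (5-1)!×2 = 120 - 48 = 72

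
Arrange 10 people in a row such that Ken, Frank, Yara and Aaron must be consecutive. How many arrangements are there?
Treat the 4 as one block: (10-4+1)! × 4! = 5040 × 24 = 120960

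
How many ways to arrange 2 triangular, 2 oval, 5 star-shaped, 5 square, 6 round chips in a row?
20! / (2! × 2! × 5! × 5! × 6!) = 58663725120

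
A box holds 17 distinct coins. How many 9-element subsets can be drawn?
C(17,9) = 17!/(9!×8!) = 24310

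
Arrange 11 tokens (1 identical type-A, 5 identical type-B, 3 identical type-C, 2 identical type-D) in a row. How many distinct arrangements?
11! / (1! × 5! × 3! × 2!) = 27720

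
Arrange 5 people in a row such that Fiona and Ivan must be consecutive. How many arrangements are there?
Treat the 2 as one block: (5-2+1)! × 2! = 24 × 2 = 48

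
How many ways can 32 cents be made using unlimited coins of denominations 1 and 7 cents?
Coefficient of x^32 in 1/(1-x^1) · 1/(1-x^7). Use j coins of 7 for j = 0..⌊32/7⌋ = 4, the rest in 1s: 4 + 1 = 5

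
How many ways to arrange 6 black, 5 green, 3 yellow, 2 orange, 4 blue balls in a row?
20! / (6! × 5! × 3! × 2! × 4!) = 97772875200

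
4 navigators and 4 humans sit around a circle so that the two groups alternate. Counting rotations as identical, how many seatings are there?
Fix one of the navigators: (4-1)! ways for the remaining navigators, × 4! ways for the humans = 6 × 24 = 144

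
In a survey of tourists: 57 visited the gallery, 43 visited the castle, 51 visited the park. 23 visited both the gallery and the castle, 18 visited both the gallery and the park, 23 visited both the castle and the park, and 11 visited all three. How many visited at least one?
|A∪B∪C| = 57+43+51-23-18-23+11 = 98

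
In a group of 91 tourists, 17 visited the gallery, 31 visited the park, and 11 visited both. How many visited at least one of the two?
|A∪B| = |A| + |B| - |A∩B| = 17 + 31 - 11 = 37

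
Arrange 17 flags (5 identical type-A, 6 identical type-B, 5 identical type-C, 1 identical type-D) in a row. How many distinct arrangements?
17! / (5! × 6! × 5! × 1!) = 34306272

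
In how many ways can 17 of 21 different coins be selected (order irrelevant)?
C(21,17) = 21!/(17!×4!) = 5985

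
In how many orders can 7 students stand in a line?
7! = 5040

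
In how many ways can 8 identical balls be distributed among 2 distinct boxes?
C(8+2-1, 2-1) = C(9, 1) = 9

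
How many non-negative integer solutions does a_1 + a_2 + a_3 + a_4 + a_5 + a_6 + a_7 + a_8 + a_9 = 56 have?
C(56+9-1, 9-1) = C(64, 8) = 4426165368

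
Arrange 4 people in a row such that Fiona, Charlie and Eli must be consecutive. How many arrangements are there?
Treat the 3 as one block: (4-3+1)! × 3! = 2 × 6 = 12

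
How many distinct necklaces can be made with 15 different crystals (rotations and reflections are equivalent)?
(15-1)!/2 = 87178291200/2 = 43589145600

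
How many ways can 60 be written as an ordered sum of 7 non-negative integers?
C(60+7-1, 7-1) = C(66, 6) = 90858768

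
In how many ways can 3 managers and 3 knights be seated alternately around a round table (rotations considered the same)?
Fix one of the managers: (3-1)! ways for the remaining managers, × 3! ways for the knights = 2 × 6 = 12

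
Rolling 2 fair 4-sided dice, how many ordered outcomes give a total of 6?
Coefficient of x^6 in (x + x² + ... + x^4)^2. By inclusion-exclusion on dice exceeding 4: Σ_j (-1)^j C(2,j)·C(6-1-4j, 1) = C(2,0)·C(5,1) - C(2,1)·C(1,1) = 1·5 - 2·1 = 3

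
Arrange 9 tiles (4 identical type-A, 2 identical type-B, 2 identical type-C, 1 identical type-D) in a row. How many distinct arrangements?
9! / (4! × 2! × 2! × 1!) = 3780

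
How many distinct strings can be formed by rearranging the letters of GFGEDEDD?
8! / (2! × 1! × 3! × 2!) = 1680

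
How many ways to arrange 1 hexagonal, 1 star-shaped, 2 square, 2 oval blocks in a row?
6! / (1! × 1! × 2! × 2!) = 180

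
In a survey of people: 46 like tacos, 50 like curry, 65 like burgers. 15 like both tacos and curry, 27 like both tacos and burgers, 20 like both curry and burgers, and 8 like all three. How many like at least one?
|A∪B∪C| = 46+50+65-15-27-20+8 = 107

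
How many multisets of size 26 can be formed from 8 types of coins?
C(26+8-1, 8-1) = C(33, 7) = 4272048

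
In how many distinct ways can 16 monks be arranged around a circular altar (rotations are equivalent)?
Circular: fix one position, arrange the rest. (16-1)! = 1307674368000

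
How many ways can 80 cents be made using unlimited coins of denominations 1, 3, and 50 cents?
Coefficient of x^80 in 1/(1-x^1) · 1/(1-x^3) · 1/(1-x^50). Case on j = number of 50-cent coins (j = 0..1); remainder r = 80 - 50j is made from {1,3} in ⌊r/3⌋+1 ways. r = 80, 30 → 27 + 11 = 38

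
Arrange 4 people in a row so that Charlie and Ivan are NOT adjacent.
Total - adjacent = 4! - (4-1)!×2 = 24 - 12 = 12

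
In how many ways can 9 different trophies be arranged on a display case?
9! = 362880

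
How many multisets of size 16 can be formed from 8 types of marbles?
C(16+8-1, 8-1) = C(23, 7) = 245157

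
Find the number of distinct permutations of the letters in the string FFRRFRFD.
8! / (3! × 1! × 4!) = 280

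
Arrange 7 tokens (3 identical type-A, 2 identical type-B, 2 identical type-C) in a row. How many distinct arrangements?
7! / (3! × 2! × 2!) = 210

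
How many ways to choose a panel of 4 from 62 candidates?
C(62,4) = 62!/(4!×58!) = 557845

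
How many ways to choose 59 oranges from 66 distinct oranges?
C(66,59) = 66!/(59!×7!) = 778789440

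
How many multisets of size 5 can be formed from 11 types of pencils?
C(5+11-1, 11-1) = C(15, 10) = 3003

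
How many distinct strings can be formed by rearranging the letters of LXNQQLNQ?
8! / (2! × 2! × 1! × 3!) = 1680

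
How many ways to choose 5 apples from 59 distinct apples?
C(59,5) = 59!/(5!×54!) = 5006386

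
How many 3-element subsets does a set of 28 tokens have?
C(28,3) = 28!/(3!×25!) = 3276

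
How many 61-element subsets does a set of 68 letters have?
C(68,61) = 68!/(61!×7!) = 969443904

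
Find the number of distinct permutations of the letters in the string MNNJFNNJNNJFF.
13! / (3! × 3! × 1! × 6!) = 240240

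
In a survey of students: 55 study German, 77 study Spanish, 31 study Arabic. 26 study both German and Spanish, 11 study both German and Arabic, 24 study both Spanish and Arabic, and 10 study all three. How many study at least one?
|A∪B∪C| = 55+77+31-26-11-24+10 = 112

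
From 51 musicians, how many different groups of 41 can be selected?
C(51,41) = 51!/(41!×10!) = 12777711870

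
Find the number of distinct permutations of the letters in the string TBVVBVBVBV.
10! / (1! × 5! × 4!) = 1260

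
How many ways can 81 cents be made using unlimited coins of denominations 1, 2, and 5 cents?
Coefficient of x^81 in 1/(1-x^1) · 1/(1-x^2) · 1/(1-x^5). Case on j = number of 5-cent coins (j = 0..16); remainder r = 81 - 5j is made from {1,2} in ⌊r/2⌋+1 ways. r = 81, 76, 71, 66, 61, 56, 51, 46, 41, 36, 31, 26, 21, 16, 11, 6, 1 → 41 + 39 + 36 + 34 + 31 + 29 + 26 + 24 + 21 + 19 + 16 + 14 + 11 + 9 + 6 + 4 + 1 = 361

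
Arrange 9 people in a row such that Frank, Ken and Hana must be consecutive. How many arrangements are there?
Treat the 3 as one block: (9-3+1)! × 3! = 5040 × 6 = 30240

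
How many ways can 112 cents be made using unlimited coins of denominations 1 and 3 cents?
Coefficient of x^112 in 1/(1-x^1) · 1/(1-x^3). Use j coins of 3 for j = 0..⌊112/3⌋ = 37, the rest in 1s: 37 + 1 = 38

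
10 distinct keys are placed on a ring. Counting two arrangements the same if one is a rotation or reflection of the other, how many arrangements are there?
(10-1)!/2 = 362880/2 = 181440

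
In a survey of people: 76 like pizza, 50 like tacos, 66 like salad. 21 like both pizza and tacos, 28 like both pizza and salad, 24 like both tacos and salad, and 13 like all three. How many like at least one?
|A∪B∪C| = 76+50+66-21-28-24+13 = 132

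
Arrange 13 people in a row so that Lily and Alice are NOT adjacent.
Total - adjacent = 13! - (13-1)!×2 = 6227020800 - 958003200 = 5269017600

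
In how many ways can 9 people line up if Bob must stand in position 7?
Fix one position: (9-1)! = 40320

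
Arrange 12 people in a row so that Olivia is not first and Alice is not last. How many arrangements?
By inclusion-exclusion: 12! - 2×(12-1)! + (12-2)! = 479001600 - 79833600 + 3628800 = 402796800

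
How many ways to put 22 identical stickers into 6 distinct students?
C(22+6-1, 6-1) = C(27, 5) = 80730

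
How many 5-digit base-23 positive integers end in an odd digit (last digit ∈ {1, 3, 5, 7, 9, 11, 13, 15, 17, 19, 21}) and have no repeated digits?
Last∈{1,3,5,7,9,11,13,15,17,19,21}. Last=0: 0. Last nonzero: 11×21×P(21,3) = 1843380. Total = 1843380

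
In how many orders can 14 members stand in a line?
14! = 87178291200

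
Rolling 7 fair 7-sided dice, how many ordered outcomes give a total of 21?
Coefficient of x^21 in (x + x² + ... + x^7)^7. By inclusion-exclusion on dice exceeding 7: Σ_j (-1)^j C(7,j)·C(21-1-7j, 6) = C(7,0)·C(20,6) - C(7,1)·C(13,6) + C(7,2)·C(6,6) = 1·38760 - 7·1716 + 21·1 = 26769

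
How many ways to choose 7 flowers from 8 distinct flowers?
C(8,7) = 8!/(7!×1!) = 8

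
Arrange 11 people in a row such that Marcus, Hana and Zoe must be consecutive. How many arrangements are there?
Treat the 3 as one block: (11-3+1)! × 3! = 362880 × 6 = 2177280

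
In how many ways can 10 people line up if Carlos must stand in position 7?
Fix one position: (10-1)! = 362880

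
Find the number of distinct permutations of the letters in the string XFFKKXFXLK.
10! / (3! × 1! × 3! × 3!) = 16800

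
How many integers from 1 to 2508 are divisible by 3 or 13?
⌊2508/3⌋ + ⌊2508/13⌋ - ⌊2508/39⌋ = 836 + 192 - 64 = 964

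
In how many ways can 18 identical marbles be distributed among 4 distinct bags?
C(18+4-1, 4-1) = C(21, 3) = 1330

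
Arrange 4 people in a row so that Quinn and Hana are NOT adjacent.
Total - adjacent = 4! - (4-1)!×2 = 24 - 12 = 12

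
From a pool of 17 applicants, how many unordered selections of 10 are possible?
C(17,10) = 17!/(10!×7!) = 19448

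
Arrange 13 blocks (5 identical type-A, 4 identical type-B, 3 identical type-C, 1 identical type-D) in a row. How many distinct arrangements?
13! / (5! × 4! × 3! × 1!) = 360360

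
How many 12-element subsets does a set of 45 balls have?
C(45,12) = 45!/(12!×33!) = 28760021745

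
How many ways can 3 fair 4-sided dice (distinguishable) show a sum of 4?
Coefficient of x^4 in (x + x² + ... + x^4)^3. By inclusion-exclusion on dice exceeding 4: Σ_j (-1)^j C(3,j)·C(4-1-4j, 2) = C(3,0)·C(3,2) = 1·3 = 3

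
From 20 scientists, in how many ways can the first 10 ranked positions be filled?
P(20,10) = 20!/(20-10)! = 670442572800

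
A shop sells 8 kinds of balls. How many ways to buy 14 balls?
C(14+8-1, 8-1) = C(21, 7) = 116280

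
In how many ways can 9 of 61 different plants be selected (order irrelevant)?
C(61,9) = 61!/(9!×52!) = 17341763505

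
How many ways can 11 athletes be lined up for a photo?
11! = 39916800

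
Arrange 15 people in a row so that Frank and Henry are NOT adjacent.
Total - adjacent = 15! - (15-1)!×2 = 1307674368000 - 174356582400 = 1133317785600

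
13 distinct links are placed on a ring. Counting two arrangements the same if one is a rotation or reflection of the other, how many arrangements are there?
(13-1)!/2 = 479001600/2 = 239500800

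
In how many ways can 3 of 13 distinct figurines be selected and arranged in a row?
P(13,3) = 13!/(13-3)! = 1716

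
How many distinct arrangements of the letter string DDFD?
4! / (1! × 3!) = 4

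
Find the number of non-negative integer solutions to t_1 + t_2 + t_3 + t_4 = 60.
C(60+4-1, 4-1) = C(63, 3) = 39711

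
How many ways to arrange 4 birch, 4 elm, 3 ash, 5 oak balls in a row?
16! / (4! × 4! × 3! × 5!) = 50450400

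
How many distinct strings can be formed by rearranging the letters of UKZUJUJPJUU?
11! / (1! × 3! × 5! × 1! × 1!) = 55440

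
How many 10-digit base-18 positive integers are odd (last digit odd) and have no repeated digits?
Last∈{1,3,5,7,9,11,13,15,17}. Last=0: 0. Last nonzero: 9×16×P(16,8) = 74724249600. Total = 74724249600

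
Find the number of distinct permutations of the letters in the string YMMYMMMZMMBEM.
13! / (1! × 2! × 1! × 1! × 8!) = 77220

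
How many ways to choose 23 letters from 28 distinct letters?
C(28,23) = 28!/(23!×5!) = 98280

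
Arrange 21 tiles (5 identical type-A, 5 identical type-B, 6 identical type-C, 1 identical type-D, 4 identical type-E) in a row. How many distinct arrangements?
21! / (5! × 5! × 6! × 1! × 4!) = 205323037920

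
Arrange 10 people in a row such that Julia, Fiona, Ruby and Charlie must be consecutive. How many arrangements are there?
Treat the 4 as one block: (10-4+1)! × 4! = 5040 × 24 = 120960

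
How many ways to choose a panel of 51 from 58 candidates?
C(58,51) = 58!/(51!×7!) = 300674088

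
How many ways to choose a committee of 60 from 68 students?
C(68,60) = 68!/(60!×8!) = 7392009768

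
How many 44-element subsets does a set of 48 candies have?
C(48,44) = 48!/(44!×4!) = 194580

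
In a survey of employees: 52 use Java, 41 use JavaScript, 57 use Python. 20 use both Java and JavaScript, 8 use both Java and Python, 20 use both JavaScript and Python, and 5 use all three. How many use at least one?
|A∪B∪C| = 52+41+57-20-8-20+5 = 107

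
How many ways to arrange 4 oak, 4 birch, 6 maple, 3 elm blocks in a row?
17! / (4! × 4! × 6! × 3!) = 142942800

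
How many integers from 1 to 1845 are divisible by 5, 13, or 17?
⌊1845/5⌋+⌊1845/13⌋+⌊1845/17⌋ - ⌊1845/65⌋-⌊1845/85⌋-⌊1845/221⌋ + ⌊1845/1105⌋ = 369+141+108 - 28-21-8 + 1 = 562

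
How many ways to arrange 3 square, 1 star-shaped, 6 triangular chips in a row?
10! / (3! × 1! × 6!) = 840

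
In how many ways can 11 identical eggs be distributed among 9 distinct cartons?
C(11+9-1, 9-1) = C(19, 8) = 75582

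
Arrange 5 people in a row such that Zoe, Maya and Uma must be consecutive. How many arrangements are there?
Treat the 3 as one block: (5-3+1)! × 3! = 6 × 6 = 36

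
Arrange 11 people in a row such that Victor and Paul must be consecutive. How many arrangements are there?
Treat the 2 as one block: (11-2+1)! × 2! = 3628800 × 2 = 7257600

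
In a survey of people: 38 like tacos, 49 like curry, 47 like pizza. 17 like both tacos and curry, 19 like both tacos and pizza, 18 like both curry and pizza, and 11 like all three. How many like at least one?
|A∪B∪C| = 38+49+47-17-19-18+11 = 91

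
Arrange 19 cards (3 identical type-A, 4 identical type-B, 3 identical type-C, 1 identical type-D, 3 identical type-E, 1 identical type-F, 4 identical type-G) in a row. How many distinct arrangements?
19! / (3! × 4! × 3! × 1! × 3! × 1! × 4!) = 977728752000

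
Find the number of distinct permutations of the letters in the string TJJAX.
5! / (1! × 2! × 1! × 1!) = 60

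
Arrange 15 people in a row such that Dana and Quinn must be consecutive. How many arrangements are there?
Treat the 2 as one block: (15-2+1)! × 2! = 87178291200 × 2 = 174356582400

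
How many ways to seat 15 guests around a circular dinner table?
Circular: fix one position, arrange the rest. (15-1)! = 87178291200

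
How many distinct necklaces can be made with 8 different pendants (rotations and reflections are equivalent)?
(8-1)!/2 = 5040/2 = 2520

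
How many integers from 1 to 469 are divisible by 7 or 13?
⌊469/7⌋ + ⌊469/13⌋ - ⌊469/91⌋ = 67 + 36 - 5 = 98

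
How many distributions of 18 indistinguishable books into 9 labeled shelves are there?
C(18+9-1, 9-1) = C(26, 8) = 1562275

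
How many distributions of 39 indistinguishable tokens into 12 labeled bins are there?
C(39+12-1, 12-1) = C(50, 11) = 37353738800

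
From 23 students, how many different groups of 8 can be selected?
C(23,8) = 23!/(8!×15!) = 490314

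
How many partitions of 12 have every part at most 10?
Let r_j(i) = number of partitions of i into parts ≤ j, for i = 0..12. r_1(i) = 1 for all i; r_j(i) = r_{j-1}(i) + r_j(i-j). Rows j = 2..10: ≤2: 1 1 2 2 3 3 4 4 5 5 6 6 7; ≤3: 1 1 2 3 4 5 7 8 10 12 14 16 19; ≤4: 1 1 2 3 5 6 9 11 15 18 23 27 34; ≤5: 1 1 2 3 5 7 10 13 18 23 30 37 47; ≤6: 1 1 2 3 5 7 11 14 20 26 35 44 58; ≤7: 1 1 2 3 5 7 11 15 21 28 38 49 65; ≤8: 1 1 2 3 5 7 11 15 22 29 40 52 70; ≤9: 1 1 2 3 5 7 11 15 22 30 41 54 73; ≤10: 1 1 2 3 5 7 11 15 22 30 42 55 75. r_10(12) = 75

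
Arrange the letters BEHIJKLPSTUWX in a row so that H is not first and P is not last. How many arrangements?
By inclusion-exclusion: 13! - 2×(13-1)! + (13-2)! = 6227020800 - 958003200 + 39916800 = 5308934400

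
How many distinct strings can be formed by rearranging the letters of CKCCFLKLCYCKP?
13! / (2! × 1! × 1! × 1! × 3! × 5!) = 4324320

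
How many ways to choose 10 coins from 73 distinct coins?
C(73,10) = 73!/(10!×63!) = 621324937376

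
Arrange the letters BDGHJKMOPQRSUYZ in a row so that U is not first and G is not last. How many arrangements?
By inclusion-exclusion: 15! - 2×(15-1)! + (15-2)! = 1307674368000 - 174356582400 + 6227020800 = 1139544806400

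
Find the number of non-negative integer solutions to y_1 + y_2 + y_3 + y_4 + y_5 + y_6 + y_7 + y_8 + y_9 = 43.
C(43+9-1, 9-1) = C(51, 8) = 636763050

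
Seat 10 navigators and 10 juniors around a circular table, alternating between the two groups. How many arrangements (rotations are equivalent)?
Fix one of the navigators: (10-1)! ways for the remaining navigators, × 10! ways for the juniors = 362880 × 3628800 = 1316818944000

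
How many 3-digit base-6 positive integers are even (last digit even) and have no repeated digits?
Last∈{0,2,4}. Last=0: 20. Last nonzero: 2×4×P(4,1) = 32. Total = 52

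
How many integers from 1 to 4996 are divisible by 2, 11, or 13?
⌊4996/2⌋+⌊4996/11⌋+⌊4996/13⌋ - ⌊4996/22⌋-⌊4996/26⌋-⌊4996/143⌋ + ⌊4996/286⌋ = 2498+454+384 - 227-192-34 + 17 = 2900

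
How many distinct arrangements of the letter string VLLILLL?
7! / (1! × 1! × 5!) = 42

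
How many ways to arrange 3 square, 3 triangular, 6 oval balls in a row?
12! / (3! × 3! × 6!) = 18480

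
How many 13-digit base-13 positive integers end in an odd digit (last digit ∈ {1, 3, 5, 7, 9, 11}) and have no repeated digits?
Last∈{1,3,5,7,9,11}. Last=0: 0. Last nonzero: 6×11×P(11,11) = 2634508800. Total = 2634508800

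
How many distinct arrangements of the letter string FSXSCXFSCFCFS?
13! / (4! × 3! × 4! × 2!) = 900900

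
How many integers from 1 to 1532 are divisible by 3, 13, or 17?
⌊1532/3⌋+⌊1532/13⌋+⌊1532/17⌋ - ⌊1532/39⌋-⌊1532/51⌋-⌊1532/221⌋ + ⌊1532/663⌋ = 510+117+90 - 39-30-6 + 2 = 644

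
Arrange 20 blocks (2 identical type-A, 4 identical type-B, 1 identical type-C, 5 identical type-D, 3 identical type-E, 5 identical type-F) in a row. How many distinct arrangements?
20! / (2! × 4! × 1! × 5! × 3! × 5!) = 586637251200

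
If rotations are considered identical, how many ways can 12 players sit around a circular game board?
Circular: fix one position, arrange the rest. (12-1)! = 39916800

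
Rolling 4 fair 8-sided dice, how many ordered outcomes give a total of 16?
Coefficient of x^16 in (x + x² + ... + x^8)^4. By inclusion-exclusion on dice exceeding 8: Σ_j (-1)^j C(4,j)·C(16-1-8j, 3) = C(4,0)·C(15,3) - C(4,1)·C(7,3) = 1·455 - 4·35 = 315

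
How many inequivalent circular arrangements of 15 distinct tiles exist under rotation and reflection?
(15-1)!/2 = 87178291200/2 = 43589145600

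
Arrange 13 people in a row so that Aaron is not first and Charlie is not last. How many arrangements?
By inclusion-exclusion: 13! - 2×(13-1)! + (13-2)! = 6227020800 - 958003200 + 39916800 = 5308934400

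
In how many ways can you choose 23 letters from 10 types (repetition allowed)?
C(23+10-1, 10-1) = C(32, 9) = 28048800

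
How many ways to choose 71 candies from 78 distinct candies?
C(78,71) = 78!/(71!×7!) = 2641902120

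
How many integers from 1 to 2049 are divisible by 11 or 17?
⌊2049/11⌋ + ⌊2049/17⌋ - ⌊2049/187⌋ = 186 + 120 - 10 = 296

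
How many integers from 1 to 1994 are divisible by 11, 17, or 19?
⌊1994/11⌋+⌊1994/17⌋+⌊1994/19⌋ - ⌊1994/187⌋-⌊1994/209⌋-⌊1994/323⌋ + ⌊1994/3553⌋ = 181+117+104 - 10-9-6 + 0 = 377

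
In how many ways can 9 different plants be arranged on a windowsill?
9! = 362880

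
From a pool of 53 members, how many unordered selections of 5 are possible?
C(53,5) = 53!/(5!×48!) = 2869685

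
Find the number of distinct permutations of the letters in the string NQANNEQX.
8! / (1! × 3! × 1! × 1! × 2!) = 3360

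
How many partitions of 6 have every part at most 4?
Let r_j(i) = number of partitions of i into parts ≤ j, for i = 0..6. r_1(i) = 1 for all i; r_j(i) = r_{j-1}(i) + r_j(i-j). Rows j = 2..4: ≤2: 1 1 2 2 3 3 4; ≤3: 1 1 2 3 4 5 7; ≤4: 1 1 2 3 5 6 9. r_4(6) = 9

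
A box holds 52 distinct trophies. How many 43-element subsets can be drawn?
C(52,43) = 52!/(43!×9!) = 3679075400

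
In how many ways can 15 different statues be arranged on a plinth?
15! = 1307674368000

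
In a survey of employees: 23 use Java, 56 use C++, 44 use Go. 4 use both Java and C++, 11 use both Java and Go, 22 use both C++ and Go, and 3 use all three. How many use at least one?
|A∪B∪C| = 23+56+44-4-11-22+3 = 89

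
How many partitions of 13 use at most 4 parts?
By conjugation, equals partitions of 13 into parts ≤ 4. Let r_j(i) = number of partitions of i into parts ≤ j, for i = 0..13. r_1(i) = 1 for all i; r_j(i) = r_{j-1}(i) + r_j(i-j). Rows j = 2..4: ≤2: 1 1 2 2 3 3 4 4 5 5 6 6 7 7; ≤3: 1 1 2 3 4 5 7 8 10 12 14 16 19 21; ≤4: 1 1 2 3 5 6 9 11 15 18 23 27 34 39. r_4(13) = 39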